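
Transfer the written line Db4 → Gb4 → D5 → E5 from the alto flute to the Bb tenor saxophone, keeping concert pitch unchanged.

Bb4 Eb5 B5 C#6

First find concert pitch: the alto flute sounds a perfect fourth below written, so Db4 Gb4 D5 E5 sounds Ab3 Db4 A4 B4.
Then write for Bb tenor saxophone: it sounds a major ninth below written, so the part must be a major ninth above concert.
Ab3 → Bb4
Db4 → Eb5
A4 → B5
B4 → C#6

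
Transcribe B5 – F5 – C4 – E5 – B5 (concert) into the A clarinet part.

The A clarinet sounds a minor third below written, so the written part must be a minor third above concert — transpose each note up.
B5 to D6
F5 to Ab5
C4 to Eb4
E5 to G5
B5 to D6

D6 Ab5 Eb4 G5 D6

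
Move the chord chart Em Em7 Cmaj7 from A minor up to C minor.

Gm Gm7 Ebmaj7

A minor up to C minor is a minor third; each chord root moves by that interval while the quality stays the same.
Em: root E up a minor third → G, giving Gm.
Em7: root E up a minor third → G, giving Gm7.
Cmaj7: root C up a minor third → Eb, giving Ebmaj7.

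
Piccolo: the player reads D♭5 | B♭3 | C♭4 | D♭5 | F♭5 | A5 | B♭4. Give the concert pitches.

The piccolo sounds a perfect octave above written, so transpose each written note up a perfect octave.
Db5 to Db6
Bb3 to Bb4
Cb4 to Cb5
Db5 to Db6
Fb5 to Fb6
A5 to A6
Bb4 to Bb5

Db6 Bb4 Cb5 Db6 Fb6 A6 Bb5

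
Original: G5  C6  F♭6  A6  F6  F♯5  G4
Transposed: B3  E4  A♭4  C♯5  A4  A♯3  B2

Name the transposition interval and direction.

down a minor thirteenth

From G5 to B3 is 13 letter names — a thirteenth of some quality.
B3 to G5 is 20 semitones, which makes it a minor thirteenth; the second version is lower, so the direction is down.
Checking another pair — G4 → B2 — gives the same interval.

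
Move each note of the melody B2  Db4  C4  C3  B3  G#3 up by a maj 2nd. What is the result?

B2 to C#3
Db4 to Eb4
C4 to D4
C3 to D3
B3 to C#4
G#3 to A#3

C#3 Eb4 D4 D3 C#4 A#3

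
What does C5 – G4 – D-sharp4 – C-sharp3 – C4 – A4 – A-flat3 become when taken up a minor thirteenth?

A minor thirteenth up from C5 gives Ab6.
A minor thirteenth up from G4 gives Eb6.
A minor thirteenth up from D#4 gives B5.
C#3 up a minor thirteenth is A4.
C4 up a minor thirteenth is Ab5.
A minor thirteenth up from A4 gives F6.
Ab3: a thirteenth up reaches F, and 20 semitones makes it Fb5.

Ab6 Eb6 B5 A4 Ab5 F6 Fb5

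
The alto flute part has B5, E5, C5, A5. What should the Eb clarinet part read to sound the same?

D#5 G#4 E4 C#5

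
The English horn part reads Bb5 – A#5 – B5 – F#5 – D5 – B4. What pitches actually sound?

The English horn sounds a perfect fifth below written, so transpose each written note down a perfect fifth.
Bb5 becomes Eb5
A#5 becomes D#5
B5 becomes E5
F#5 becomes B4
D5 becomes G4
B4 becomes E4

Eb5 D#5 E5 B4 G4 E4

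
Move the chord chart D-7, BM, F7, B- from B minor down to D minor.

F-7 DM Ab7 D-

B minor down to D minor is a major sixth; each chord root moves by that interval while the quality stays the same.
D-7: root D down a major sixth → F, giving F-7.
BM: root B down a major sixth → D, giving DM.
F7: root F down a major sixth → Ab, giving Ab7.
B-: root B down a major sixth → D, giving D-.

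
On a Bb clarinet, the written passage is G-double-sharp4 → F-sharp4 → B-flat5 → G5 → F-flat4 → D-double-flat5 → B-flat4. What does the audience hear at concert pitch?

Written C4 on the Bb clarinet sounds as Bb3, a major second lower; apply that shift to every note.
G##4 to F##4
F#4 to E4
Bb5 to Ab5
G5 to F5
Fb4 to Ebb4
Dbb5 to Cbb5
Bb4 to Ab4

F##4 E4 Ab5 F5 Ebb4 Cbb5 Ab4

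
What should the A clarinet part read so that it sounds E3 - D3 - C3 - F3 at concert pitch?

Written C4 sounds as A3 on the A clarinet, so concert pitches are written a minor third up.
E3 becomes G3
D3 becomes F3
C3 becomes Eb3
F3 becomes Ab3

G3 F3 Eb3 Ab3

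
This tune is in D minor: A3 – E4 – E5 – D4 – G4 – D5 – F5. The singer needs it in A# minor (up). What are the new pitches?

E#4 B#4 B#5 A#4 D#5 A#5 C#6

From D up to A# is an augmented fifth; apply that to each pitch.
A3 becomes E#4
E4 becomes B#4
E5 becomes B#5
D4 becomes A#4
G4 becomes D#5
D5 becomes A#5
F5 becomes C#6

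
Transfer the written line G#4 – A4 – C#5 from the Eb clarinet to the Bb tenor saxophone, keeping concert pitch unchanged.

First find concert pitch: the Eb clarinet sounds a minor third above written, so G#4 A4 C#5 sounds B4 C5 E5.
Then write for Bb tenor saxophone: it sounds a major ninth below written, so the part must be a major ninth above concert.
B4 → C#6
C5 → D6
E5 → F#6

C#6 D6 F#6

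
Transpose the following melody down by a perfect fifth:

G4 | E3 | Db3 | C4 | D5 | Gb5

C4 A2 Gb2 F3 G4 Cb5

G4 becomes C4
E3 becomes A2
Db3 becomes Gb2
C4 becomes F3
D5 becomes G4
Gb5 becomes Cb5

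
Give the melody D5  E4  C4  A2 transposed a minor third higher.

D5 gives F5
E4 gives G4
C4 gives Eb4
A2 gives C3

F5 G4 Eb4 C3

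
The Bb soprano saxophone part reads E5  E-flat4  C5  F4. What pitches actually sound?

D5 Db4 Bb4 Eb4

Written C4 on the Bb soprano saxophone sounds as Bb3, a major second lower; apply that shift to every note.
E5 → D5
Eb4 → Db4
C5 → Bb4
F4 → Eb4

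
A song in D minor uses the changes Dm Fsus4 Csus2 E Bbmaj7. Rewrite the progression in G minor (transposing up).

Gm Bbsus4 Fsus2 A Ebmaj7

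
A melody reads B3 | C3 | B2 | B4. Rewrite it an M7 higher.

A major seventh up from B3 gives A#4.
C3: a seventh up reaches B, and 11 semitones makes it B3.
B2 up a major seventh is A#3.
B4 up a major seventh is A#5.

A#4 B3 A#3 A#5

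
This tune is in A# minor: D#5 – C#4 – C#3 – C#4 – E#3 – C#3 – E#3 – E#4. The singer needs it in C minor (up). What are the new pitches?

From A# up to C is a diminished third; apply that to each pitch.
D#5 becomes F5
C#4 becomes Eb4
C#3 becomes Eb3
C#4 becomes Eb4
E#3 becomes G3
C#3 becomes Eb3
E#3 becomes G3
E#4 becomes G4

F5 Eb4 Eb3 Eb4 G3 Eb3 G3 G4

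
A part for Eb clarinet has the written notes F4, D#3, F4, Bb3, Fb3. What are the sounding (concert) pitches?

Ab4 F#3 Ab4 Db4 Abb3

Written C4 on the Eb clarinet sounds as Eb4, a minor third higher; apply that shift to every note.
F4 -> Ab4
D#3 -> F#3
F4 -> Ab4
Bb3 -> Db4
Fb3 -> Abb3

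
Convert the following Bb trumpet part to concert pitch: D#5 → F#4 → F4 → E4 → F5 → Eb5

C#5 E4 Eb4 D4 Eb5 Db5

The Bb trumpet sounds a major second below written, so transpose each written note down a major second.
D#5 to C#5
F#4 to E4
F4 to Eb4
E4 to D4
F5 to Eb5
Eb5 to Db5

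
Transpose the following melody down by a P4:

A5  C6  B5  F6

A5 becomes E5
C6 becomes G5
B5 becomes F#5
F6 becomes C6

E5 G5 F#5 C6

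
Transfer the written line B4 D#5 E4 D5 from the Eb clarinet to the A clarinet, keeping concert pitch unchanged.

First find concert pitch: the Eb clarinet sounds a minor third above written, so B4 D#5 E4 D5 sounds D5 F#5 G4 F5.
Then write for A clarinet: it sounds a minor third below written, so the part must be a minor third above concert.
D5 → F5
F#5 → A5
G4 → Bb4
F5 → Ab5

F5 A5 Bb4 Ab5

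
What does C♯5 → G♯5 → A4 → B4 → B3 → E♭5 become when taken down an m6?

C#5 to E#4
G#5 to B#4
A4 to C#4
B4 to D#4
B3 to D#3
Eb5 to G4

E#4 B#4 C#4 D#4 D#3 G4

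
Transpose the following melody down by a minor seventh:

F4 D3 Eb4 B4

G3 E2 F3 C#4

F4 down a minor seventh is G3.
D3 down a minor seventh is E2.
Eb4: a seventh down reaches F, and 10 semitones makes it F3.
A minor seventh down from B4 gives C#4.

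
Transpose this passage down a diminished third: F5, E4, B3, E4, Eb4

D#5 C##4 G##3 C##4 C#4

A diminished third down from F5 gives D#5.
A diminished third down from E4 gives C##4.
B3: a third down reaches G, and 2 semitones makes it G##3.
E4 down a diminished third is C##4.
Eb4: a third down reaches C, and 2 semitones makes it C#4.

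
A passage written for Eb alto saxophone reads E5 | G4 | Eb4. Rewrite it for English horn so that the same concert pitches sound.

First find concert pitch: the Eb alto saxophone sounds a major sixth below written, so E5 G4 Eb4 sounds G4 Bb3 Gb3.
Then write for English horn: it sounds a perfect fifth below written, so the part must be a perfect fifth above concert.
G4 → D5
Bb3 → F4
Gb3 → Db4

D5 F4 Db4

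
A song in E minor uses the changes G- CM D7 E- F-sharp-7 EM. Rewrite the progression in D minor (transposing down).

F- BbM C7 D- E-7 DM

E minor down to D minor is a major second; each chord root moves by that interval while the quality stays the same.
G-: root G down a major second → F, giving F-.
CM: root C down a major second → Bb, giving BbM.
D7: root D down a major second → C, giving C7.
E-: root E down a major second → D, giving D-.
F-sharp-7: root F-sharp down a major second → E, giving E-7.
EM: root E down a major second → D, giving DM.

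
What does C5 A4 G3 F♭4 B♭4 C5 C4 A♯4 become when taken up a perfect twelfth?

G6 E6 D5 Cb6 F6 G6 G5 E#6

C5: a twelfth up reaches G, and 19 semitones makes it G6.
A perfect twelfth up from A4 gives E6.
G3 up a perfect twelfth is D5.
A perfect twelfth up from Fb4 gives Cb6.
Bb4 up a perfect twelfth is F6.
C5 up a perfect twelfth is G6.
C4 up a perfect twelfth is G5.
A perfect twelfth up from A#4 gives E#6.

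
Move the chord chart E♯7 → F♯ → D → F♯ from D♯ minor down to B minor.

C#7 D Bb D

D♯ minor down to B minor is a major third; each chord root moves by that interval while the quality stays the same.
E♯7: root E♯ down a major third → C#, giving C#7.
F♯: root F♯ down a major third → D, giving D.
D: root D down a major third → Bb, giving Bb.
F♯: root F♯ down a major third → D, giving D.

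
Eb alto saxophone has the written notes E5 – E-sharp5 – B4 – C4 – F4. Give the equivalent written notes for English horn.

First find concert pitch: the Eb alto saxophone sounds a major sixth below written, so E5 E-sharp5 B4 C4 F4 sounds G4 G#4 D4 Eb3 Ab3.
Then write for English horn: it sounds a perfect fifth below written, so the part must be a perfect fifth above concert.
G4 → D5
G#4 → D#5
D4 → A4
Eb3 → Bb3
Ab3 → Eb4

D5 D#5 A4 Bb3 Eb4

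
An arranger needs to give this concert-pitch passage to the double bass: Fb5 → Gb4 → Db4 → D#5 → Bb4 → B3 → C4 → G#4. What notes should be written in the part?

The double bass sounds a perfect octave below written, so the written part must be a perfect octave above concert — transpose each note up.
Fb5 -> Fb6
Gb4 -> Gb5
Db4 -> Db5
D#5 -> D#6
Bb4 -> Bb5
B3 -> B4
C4 -> C5
G#4 -> G#5

Fb6 Gb5 Db5 D#6 Bb5 B4 C5 G#5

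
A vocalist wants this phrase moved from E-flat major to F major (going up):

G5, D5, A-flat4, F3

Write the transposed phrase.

From E-flat up to F is a major second; apply that to each pitch.
G5 to A5
D5 to E5
Ab4 to Bb4
F3 to G3

A5 E5 Bb4 G3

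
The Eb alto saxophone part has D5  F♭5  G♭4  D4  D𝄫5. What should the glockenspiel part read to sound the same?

F2 Abb2 Bbb1 F1 Fbb2

First find concert pitch: the Eb alto saxophone sounds a major sixth below written, so D5 F♭5 G♭4 D4 D𝄫5 sounds F4 Abb4 Bbb3 F3 Fbb4.
Then write for glockenspiel: it sounds a perfect fifteenth above written, so the part must be a perfect fifteenth below concert.
F4 → F2
Abb4 → Abb2
Bbb3 → Bbb1
F3 → F1
Fbb4 → Fbb2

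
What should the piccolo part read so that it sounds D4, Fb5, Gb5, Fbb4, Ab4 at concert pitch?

The piccolo sounds a perfect octave above written, so the written part must be a perfect octave below concert — transpose each note down.
D4 → D3
Fb5 → Fb4
Gb5 → Gb4
Fbb4 → Fbb3
Ab4 → Ab3

D3 Fb4 Gb4 Fbb3 Ab3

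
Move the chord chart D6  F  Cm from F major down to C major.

F major down to C major is a perfect fourth; each chord root moves by that interval while the quality stays the same.
D6: root D down a perfect fourth → A, giving A6.
F: root F down a perfect fourth → C, giving C.
Cm: root C down a perfect fourth → G, giving Gm.

A6 C Gm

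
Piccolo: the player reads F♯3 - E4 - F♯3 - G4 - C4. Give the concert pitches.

F#4 E5 F#4 G5 C5

Written C4 on the piccolo sounds as C5, a perfect octave higher; apply that shift to every note.
F#3 gives F#4
E4 gives E5
F#3 gives F#4
G4 gives G5
C4 gives C5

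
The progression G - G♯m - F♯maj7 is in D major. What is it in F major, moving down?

Bb Bm Amaj7

D major down to F major is a major sixth; each chord root moves by that interval while the quality stays the same.
G: root G down a major sixth → Bb, giving Bb.
G♯m: root G♯ down a major sixth → B, giving Bm.
F♯maj7: root F♯ down a major sixth → A, giving Amaj7.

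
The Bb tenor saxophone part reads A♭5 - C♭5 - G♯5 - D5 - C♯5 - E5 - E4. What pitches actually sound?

The Bb tenor saxophone sounds a major ninth below written, so transpose each written note down a major ninth.
Ab5 becomes Gb4
Cb5 becomes Bbb3
G#5 becomes F#4
D5 becomes C4
C#5 becomes B3
E5 becomes D4
E4 becomes D3

Gb4 Bbb3 F#4 C4 B3 D4 D3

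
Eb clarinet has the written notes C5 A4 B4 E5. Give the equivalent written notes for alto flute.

First find concert pitch: the Eb clarinet sounds a minor third above written, so C5 A4 B4 E5 sounds Eb5 C5 D5 G5.
Then write for alto flute: it sounds a perfect fourth below written, so the part must be a perfect fourth above concert.
Eb5 → Ab5
C5 → F5
D5 → G5
G5 → C6

Ab5 F5 G5 C6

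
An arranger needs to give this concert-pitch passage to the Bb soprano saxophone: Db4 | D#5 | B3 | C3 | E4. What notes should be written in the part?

Eb4 E#5 C#4 D3 F#4

The Bb soprano saxophone sounds a major second below written, so the written part must be a major second above concert — transpose each note up.
Db4 gives Eb4
D#5 gives E#5
B3 gives C#4
C3 gives D3
E4 gives F#4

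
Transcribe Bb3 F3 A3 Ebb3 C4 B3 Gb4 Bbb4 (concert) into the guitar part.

Bb4 F4 A4 Ebb4 C5 B4 Gb5 Bbb5

The guitar sounds a perfect octave below written, so the written part must be a perfect octave above concert — transpose each note up.
Bb3 to Bb4
F3 to F4
A3 to A4
Ebb3 to Ebb4
C4 to C5
B3 to B4
Gb4 to Gb5
Bbb4 to Bbb5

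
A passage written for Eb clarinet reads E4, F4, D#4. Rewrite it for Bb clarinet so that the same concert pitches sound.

A4 Bb4 G#4

First find concert pitch: the Eb clarinet sounds a minor third above written, so E4 F4 D#4 sounds G4 Ab4 F#4.
Then write for Bb clarinet: it sounds a major second below written, so the part must be a major second above concert.
G4 → A4
Ab4 → Bb4
F#4 → G#4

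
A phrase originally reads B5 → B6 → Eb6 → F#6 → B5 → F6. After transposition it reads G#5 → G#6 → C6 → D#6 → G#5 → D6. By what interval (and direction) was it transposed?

From B5 to G#5 is 3 letter names — a third of some quality.
G#5 to B5 is 3 semitones, which makes it a minor third; the second version is lower, so the direction is down.
Checking another pair — F6 → D6 — gives the same interval.

down a minor third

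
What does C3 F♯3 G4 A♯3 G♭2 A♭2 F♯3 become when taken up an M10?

E4 A#4 B5 C##5 Bb3 C4 A#4

C3: a tenth up reaches E, and 16 semitones makes it E4.
F#3: a tenth up reaches A, and 16 semitones makes it A#4.
A major tenth up from G4 gives B5.
A#3 up a major tenth is C##5.
Gb2: a tenth up reaches B, and 16 semitones makes it Bb3.
Ab2: a tenth up reaches C, and 16 semitones makes it C4.
F#3 up a major tenth is A#4.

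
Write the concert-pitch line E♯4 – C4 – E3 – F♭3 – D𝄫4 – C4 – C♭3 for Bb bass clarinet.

F##5 D5 F#4 Gb4 Ebb5 D5 Db4

The Bb bass clarinet sounds a major ninth below written, so the written part must be a major ninth above concert — transpose each note up.
E#4 becomes F##5
C4 becomes D5
E3 becomes F#4
Fb3 becomes Gb4
Dbb4 becomes Ebb5
C4 becomes D5
Cb3 becomes Db4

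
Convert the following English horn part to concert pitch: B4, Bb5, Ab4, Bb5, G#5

E4 Eb5 Db4 Eb5 C#5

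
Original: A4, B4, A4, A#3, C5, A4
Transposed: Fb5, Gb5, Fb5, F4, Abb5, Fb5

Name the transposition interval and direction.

Take the first pair: A4 → Fb5. A to F spans 6 letter names, so the interval is some kind of sixth.
A4 to Fb5 is 7 semitones, which makes it a diminished sixth; the second version is higher, so the direction is up.
Checking another pair — A4 → Fb5 — gives the same interval.

up a diminished sixth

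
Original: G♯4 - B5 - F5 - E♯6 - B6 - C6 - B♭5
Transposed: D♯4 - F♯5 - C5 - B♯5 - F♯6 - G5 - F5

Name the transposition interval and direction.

down a perfect fourth

From G#4 to D#4 is 4 letter names — a fourth of some quality.
D#4 to G#4 is 5 semitones, which makes it a perfect fourth; the second version is lower, so the direction is down.
Checking another pair — Bb5 → F5 — gives the same interval.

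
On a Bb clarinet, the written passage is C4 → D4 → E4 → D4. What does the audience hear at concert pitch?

The Bb clarinet sounds a major second below written, so transpose each written note down a major second.
C4 -> Bb3
D4 -> C4
E4 -> D4
D4 -> C4

Bb3 C4 D4 C4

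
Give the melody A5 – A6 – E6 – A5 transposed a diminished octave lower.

A#4 A#5 E#5 A#4

A5 down a diminished octave is A#4.
A6 down a diminished octave is A#5.
E6: an octave down reaches E, and 11 semitones makes it E#5.
A diminished octave down from A5 gives A#4.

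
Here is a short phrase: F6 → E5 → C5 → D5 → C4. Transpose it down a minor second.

E6 D#5 B4 C#5 B3

A minor second down from F6 gives E6.
E5: a second down reaches D, and 1 semitone makes it D#5.
C5 down a minor second is B4.
D5: a second down reaches C, and 1 semitone makes it C#5.
C4 down a minor second is B3.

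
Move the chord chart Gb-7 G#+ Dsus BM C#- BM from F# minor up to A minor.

Bbb-7 B+ Fsus DM E- DM

F# minor up to A minor is a minor third; each chord root moves by that interval while the quality stays the same.
Gb-7: root Gb up a minor third → Bbb, giving Bbb-7.
G#+: root G# up a minor third → B, giving B+.
Dsus: root D up a minor third → F, giving Fsus.
BM: root B up a minor third → D, giving DM.
C#-: root C# up a minor third → E, giving E-.
BM: root B up a minor third → D, giving DM.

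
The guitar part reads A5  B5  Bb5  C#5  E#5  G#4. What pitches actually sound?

A4 B4 Bb4 C#4 E#4 G#3

The guitar sounds a perfect octave below written, so transpose each written note down a perfect octave.
A5 -> A4
B5 -> B4
Bb5 -> Bb4
C#5 -> C#4
E#5 -> E#4
G#4 -> G#3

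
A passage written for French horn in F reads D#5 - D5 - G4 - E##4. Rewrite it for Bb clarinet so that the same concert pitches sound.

A#4 A4 D4 B##3

First find concert pitch: the French horn in F sounds a perfect fifth below written, so D#5 D5 G4 E##4 sounds G#4 G4 C4 A##3.
Then write for Bb clarinet: it sounds a major second below written, so the part must be a major second above concert.
G#4 → A#4
G4 → A4
C4 → D4
A##3 → B##3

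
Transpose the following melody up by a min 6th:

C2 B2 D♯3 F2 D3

C2 becomes Ab2
B2 becomes G3
D#3 becomes B3
F2 becomes Db3
D3 becomes Bb3

Ab2 G3 B3 Db3 Bb3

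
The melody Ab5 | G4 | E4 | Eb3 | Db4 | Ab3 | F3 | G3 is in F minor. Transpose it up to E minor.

From F up to E is a major seventh; apply that to each pitch.
Ab5 → G6
G4 → F#5
E4 → D#5
Eb3 → D4
Db4 → C5
Ab3 → G4
F3 → E4
G3 → F#4

G6 F#5 D#5 D4 C5 G4 E4 F#4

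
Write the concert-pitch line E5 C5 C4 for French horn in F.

B5 G5 G4

The French horn in F sounds a perfect fifth below written, so the written part must be a perfect fifth above concert — transpose each note up.
E5 -> B5
C5 -> G5
C4 -> G4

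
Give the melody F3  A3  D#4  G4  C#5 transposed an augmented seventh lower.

Gbb2 Bbb2 Eb3 Abb3 Db4

F3 down an augmented seventh is Gbb2.
An augmented seventh down from A3 gives Bbb2.
D#4: a seventh down reaches E, and 12 semitones makes it Eb3.
An augmented seventh down from G4 gives Abb3.
C#5: a seventh down reaches D, and 12 semitones makes it Db4.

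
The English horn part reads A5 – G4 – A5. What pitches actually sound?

D5 C4 D5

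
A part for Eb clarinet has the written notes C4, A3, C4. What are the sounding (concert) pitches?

Eb4 C4 Eb4

Written C4 on the Eb clarinet sounds as Eb4, a minor third higher; apply that shift to every note.
C4 becomes Eb4
A3 becomes C4
C4 becomes Eb4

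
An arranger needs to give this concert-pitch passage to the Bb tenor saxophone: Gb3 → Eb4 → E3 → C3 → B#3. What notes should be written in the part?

Ab4 F5 F#4 D4 C##5

The Bb tenor saxophone sounds a major ninth below written, so the written part must be a major ninth above concert — transpose each note up.
Gb3 to Ab4
Eb4 to F5
E3 to F#4
C3 to D4
B#3 to C##5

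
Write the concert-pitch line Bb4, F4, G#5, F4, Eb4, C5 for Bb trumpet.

C5 G4 A#5 G4 F4 D5

Written C4 sounds as Bb3 on the Bb trumpet, so concert pitches are written a major second up.
Bb4 becomes C5
F4 becomes G4
G#5 becomes A#5
F4 becomes G4
Eb4 becomes F4
C5 becomes D5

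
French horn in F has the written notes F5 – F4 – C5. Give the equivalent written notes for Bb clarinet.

C5 C4 G4

First find concert pitch: the French horn in F sounds a perfect fifth below written, so F5 F4 C5 sounds Bb4 Bb3 F4.
Then write for Bb clarinet: it sounds a major second below written, so the part must be a major second above concert.
Bb4 → C5
Bb3 → C4
F4 → G4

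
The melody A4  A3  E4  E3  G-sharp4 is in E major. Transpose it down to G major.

C4 C3 G3 G2 B3

From E down to G is a major sixth; apply that to each pitch.
A4 becomes C4
A3 becomes C3
E4 becomes G3
E3 becomes G2
G#4 becomes B3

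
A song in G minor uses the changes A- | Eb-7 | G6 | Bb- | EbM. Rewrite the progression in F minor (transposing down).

G minor down to F minor is a major second; each chord root moves by that interval while the quality stays the same.
A-: root A down a major second → G, giving G-.
Eb-7: root Eb down a major second → Db, giving Db-7.
G6: root G down a major second → F, giving F6.
Bb-: root Bb down a major second → Ab, giving Ab-.
EbM: root Eb down a major second → Db, giving DbM.

G- Db-7 F6 Ab- DbM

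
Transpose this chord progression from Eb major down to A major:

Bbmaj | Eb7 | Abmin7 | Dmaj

Eb major down to A major is a diminished fifth; each chord root moves by that interval while the quality stays the same.
Bbmaj: root Bb down a diminished fifth → E, giving Emaj.
Eb7: root Eb down a diminished fifth → A, giving A7.
Abmin7: root Ab down a diminished fifth → D, giving Dmin7.
Dmaj: root D down a diminished fifth → G#, giving G#maj.

Emaj A7 Dmin7 G#maj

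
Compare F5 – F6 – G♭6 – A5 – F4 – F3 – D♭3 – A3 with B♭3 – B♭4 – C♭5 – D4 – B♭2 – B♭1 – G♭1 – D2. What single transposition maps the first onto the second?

Take the first pair: F5 → Bb3. F to B spans 12 letter names, so the interval is some kind of twelfth.
Bb3 to F5 is 19 semitones, which makes it a perfect twelfth; the second version is lower, so the direction is down.
Checking another pair — A3 → D2 — gives the same interval.

down a perfect twelfth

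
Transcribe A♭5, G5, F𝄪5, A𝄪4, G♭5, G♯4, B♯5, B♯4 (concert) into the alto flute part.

The alto flute sounds a perfect fourth below written, so the written part must be a perfect fourth above concert — transpose each note up.
Ab5 gives Db6
G5 gives C6
F##5 gives B#5
A##4 gives D##5
Gb5 gives Cb6
G#4 gives C#5
B#5 gives E#6
B#4 gives E#5

Db6 C6 B#5 D##5 Cb6 C#5 E#6 E#5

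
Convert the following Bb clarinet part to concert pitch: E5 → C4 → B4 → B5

D5 Bb3 A4 A5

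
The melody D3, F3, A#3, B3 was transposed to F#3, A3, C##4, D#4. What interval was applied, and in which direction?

up a major third

From D3 to F#3 is 3 letter names — a third of some quality.
D3 to F#3 is 4 semitones, which makes it a major third; the second version is higher, so the direction is up.
Checking another pair — B3 → D#4 — gives the same interval.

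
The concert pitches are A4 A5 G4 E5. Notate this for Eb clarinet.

Written C4 sounds as Eb4 on the Eb clarinet, so concert pitches are written a minor third down.
A4 to F#4
A5 to F#5
G4 to E4
E5 to C#5

F#4 F#5 E4 C#5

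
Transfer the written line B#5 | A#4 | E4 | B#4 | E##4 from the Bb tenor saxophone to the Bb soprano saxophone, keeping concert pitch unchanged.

First find concert pitch: the Bb tenor saxophone sounds a major ninth below written, so B#5 A#4 E4 B#4 E##4 sounds A#4 G#3 D3 A#3 D##3.
Then write for Bb soprano saxophone: it sounds a major second below written, so the part must be a major second above concert.
A#4 → B#4
G#3 → A#3
D3 → E3
A#3 → B#3
D##3 → E##3

B#4 A#3 E3 B#3 E##3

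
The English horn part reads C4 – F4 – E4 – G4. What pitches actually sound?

The English horn sounds a perfect fifth below written, so transpose each written note down a perfect fifth.
C4 becomes F3
F4 becomes Bb3
E4 becomes A3
G4 becomes C4

F3 Bb3 A3 C4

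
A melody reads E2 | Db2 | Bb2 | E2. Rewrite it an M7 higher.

A major seventh up from E2 gives D#3.
Db2 up a major seventh is C3.
Bb2 up a major seventh is A3.
E2 up a major seventh is D#3.

D#3 C3 A3 D#3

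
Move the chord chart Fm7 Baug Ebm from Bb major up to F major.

Cm7 F#aug Bbm

Bb major up to F major is a perfect fifth; each chord root moves by that interval while the quality stays the same.
Fm7: root F up a perfect fifth → C, giving Cm7.
Baug: root B up a perfect fifth → F#, giving F#aug.
Ebm: root Eb up a perfect fifth → Bb, giving Bbm.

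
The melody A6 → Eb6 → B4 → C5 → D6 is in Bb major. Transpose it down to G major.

From Bb down to G is a minor third; apply that to each pitch.
A6 becomes F#6
Eb6 becomes C6
B4 becomes G#4
C5 becomes A4
D6 becomes B5

F#6 C6 G#4 A4 B5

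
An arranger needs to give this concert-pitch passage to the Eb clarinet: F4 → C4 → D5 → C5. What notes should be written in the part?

D4 A3 B4 A4

Written C4 sounds as Eb4 on the Eb clarinet, so concert pitches are written a minor third down.
F4 to D4
C4 to A3
D5 to B4
C5 to A4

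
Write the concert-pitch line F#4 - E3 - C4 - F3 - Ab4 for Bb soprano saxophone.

G#4 F#3 D4 G3 Bb4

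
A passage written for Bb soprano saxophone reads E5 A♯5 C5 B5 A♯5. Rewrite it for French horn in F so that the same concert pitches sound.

A5 D#6 F5 E6 D#6

First find concert pitch: the Bb soprano saxophone sounds a major second below written, so E5 A♯5 C5 B5 A♯5 sounds D5 G#5 Bb4 A5 G#5.
Then write for French horn in F: it sounds a perfect fifth below written, so the part must be a perfect fifth above concert.
D5 → A5
G#5 → D#6
Bb4 → F5
A5 → E6
G#5 → D#6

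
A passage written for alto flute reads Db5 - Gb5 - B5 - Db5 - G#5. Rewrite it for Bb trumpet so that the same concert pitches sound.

Bb4 Eb5 G#5 Bb4 E#5

First find concert pitch: the alto flute sounds a perfect fourth below written, so Db5 Gb5 B5 Db5 G#5 sounds Ab4 Db5 F#5 Ab4 D#5.
Then write for Bb trumpet: it sounds a major second below written, so the part must be a major second above concert.
Ab4 → Bb4
Db5 → Eb5
F#5 → G#5
Ab4 → Bb4
D#5 → E#5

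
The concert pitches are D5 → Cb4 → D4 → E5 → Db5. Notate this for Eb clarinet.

The Eb clarinet sounds a minor third above written, so the written part must be a minor third below concert — transpose each note down.
D5 -> B4
Cb4 -> Ab3
D4 -> B3
E5 -> C#5
Db5 -> Bb4

B4 Ab3 B3 C#5 Bb4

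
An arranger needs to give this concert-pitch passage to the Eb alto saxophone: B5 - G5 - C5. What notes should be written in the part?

G#6 E6 A5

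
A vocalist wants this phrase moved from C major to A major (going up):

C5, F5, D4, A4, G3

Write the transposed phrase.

A5 D6 B4 F#5 E4

From C up to A is a major sixth; apply that to each pitch.
C5 → A5
F5 → D6
D4 → B4
A4 → F#5
G3 → E4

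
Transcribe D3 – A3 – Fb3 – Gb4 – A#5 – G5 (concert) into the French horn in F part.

The French horn in F sounds a perfect fifth below written, so the written part must be a perfect fifth above concert — transpose each note up.
D3 → A3
A3 → E4
Fb3 → Cb4
Gb4 → Db5
A#5 → E#6
G5 → D6

A3 E4 Cb4 Db5 E#6 D6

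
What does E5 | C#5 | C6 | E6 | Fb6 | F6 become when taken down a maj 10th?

C4 A3 Ab4 C5 Dbb5 Db5

E5: a tenth down reaches C, and 16 semitones makes it C4.
A major tenth down from C#5 gives A3.
C6 down a major tenth is Ab4.
A major tenth down from E6 gives C5.
Fb6 down a major tenth is Dbb5.
A major tenth down from F6 gives Db5.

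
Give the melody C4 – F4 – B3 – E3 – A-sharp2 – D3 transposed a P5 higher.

C4: a fifth up reaches G, and 7 semitones makes it G4.
A perfect fifth up from F4 gives C5.
B3: a fifth up reaches F, and 7 semitones makes it F#4.
E3 up a perfect fifth is B3.
A#2: a fifth up reaches E, and 7 semitones makes it E#3.
D3 up a perfect fifth is A3.

G4 C5 F#4 B3 E#3 A3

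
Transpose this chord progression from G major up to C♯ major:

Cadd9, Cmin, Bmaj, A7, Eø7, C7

G major up to C♯ major is an augmented fourth; each chord root moves by that interval while the quality stays the same.
Cadd9: root C up an augmented fourth → F#, giving F#add9.
Cmin: root C up an augmented fourth → F#, giving F#min.
Bmaj: root B up an augmented fourth → E#, giving E#maj.
A7: root A up an augmented fourth → D#, giving D#7.
Eø7: root E up an augmented fourth → A#, giving A#ø7.
C7: root C up an augmented fourth → F#, giving F#7.

F#add9 F#min E#maj D#7 A#ø7 F#7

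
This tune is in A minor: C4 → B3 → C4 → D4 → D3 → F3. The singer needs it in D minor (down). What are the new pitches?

F3 E3 F3 G3 G2 Bb2

From A down to D is a perfect fifth; apply that to each pitch.
C4 to F3
B3 to E3
C4 to F3
D4 to G3
D3 to G2
F3 to Bb2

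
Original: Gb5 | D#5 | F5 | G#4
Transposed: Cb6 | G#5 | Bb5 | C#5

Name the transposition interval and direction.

Take the first pair: Gb5 → Cb6. G to C spans 4 letter names, so the interval is some kind of fourth.
Gb5 to Cb6 is 5 semitones, which makes it a perfect fourth; the second version is higher, so the direction is up.
Checking another pair — G#4 → C#5 — gives the same interval.

up a perfect fourth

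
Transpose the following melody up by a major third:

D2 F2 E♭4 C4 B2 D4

F#2 A2 G4 E4 D#3 F#4

D2 to F#2
F2 to A2
Eb4 to G4
C4 to E4
B2 to D#3
D4 to F#4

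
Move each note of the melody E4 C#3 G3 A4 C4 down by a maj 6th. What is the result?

E4 -> G3
C#3 -> E2
G3 -> Bb2
A4 -> C4
C4 -> Eb3

G3 E2 Bb2 C4 Eb3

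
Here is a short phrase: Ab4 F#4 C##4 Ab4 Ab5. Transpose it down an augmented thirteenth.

Cbb3 Ab2 E2 Cbb3 Cbb4

Ab4: a thirteenth down reaches C, and 22 semitones makes it Cbb3.
F#4: a thirteenth down reaches A, and 22 semitones makes it Ab2.
C##4 down an augmented thirteenth is E2.
An augmented thirteenth down from Ab4 gives Cbb3.
An augmented thirteenth down from Ab5 gives Cbb4.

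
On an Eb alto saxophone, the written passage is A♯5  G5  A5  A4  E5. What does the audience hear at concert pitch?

Written C4 on the Eb alto saxophone sounds as Eb3, a major sixth lower; apply that shift to every note.
A#5 becomes C#5
G5 becomes Bb4
A5 becomes C5
A4 becomes C4
E5 becomes G4

C#5 Bb4 C5 C4 G4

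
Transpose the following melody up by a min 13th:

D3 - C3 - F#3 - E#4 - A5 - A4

D3 up a minor thirteenth is Bb4.
C3: a thirteenth up reaches A, and 20 semitones makes it Ab4.
F#3: a thirteenth up reaches D, and 20 semitones makes it D5.
A minor thirteenth up from E#4 gives C#6.
A minor thirteenth up from A5 gives F7.
A4 up a minor thirteenth is F6.

Bb4 Ab4 D5 C#6 F7 F6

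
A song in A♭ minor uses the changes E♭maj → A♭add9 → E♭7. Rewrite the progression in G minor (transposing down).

Dmaj Gadd9 D7

A♭ minor down to G minor is a minor second; each chord root moves by that interval while the quality stays the same.
E♭maj: root E♭ down a minor second → D, giving Dmaj.
A♭add9: root A♭ down a minor second → G, giving Gadd9.
E♭7: root E♭ down a minor second → D, giving D7.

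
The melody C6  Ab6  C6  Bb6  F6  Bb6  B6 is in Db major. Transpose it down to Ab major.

From Db down to Ab is a perfect fourth; apply that to each pitch.
C6 gives G5
Ab6 gives Eb6
C6 gives G5
Bb6 gives F6
F6 gives C6
Bb6 gives F6
B6 gives F#6

G5 Eb6 G5 F6 C6 F6 F#6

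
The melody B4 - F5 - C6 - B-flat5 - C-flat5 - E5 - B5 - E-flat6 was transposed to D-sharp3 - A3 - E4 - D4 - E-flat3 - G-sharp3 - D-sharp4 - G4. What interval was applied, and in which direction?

down a minor thirteenth

From B4 to D#3 is 13 letter names — a thirteenth of some quality.
D#3 to B4 is 20 semitones, which makes it a minor thirteenth; the second version is lower, so the direction is down.
Checking another pair — Eb6 → G4 — gives the same interval.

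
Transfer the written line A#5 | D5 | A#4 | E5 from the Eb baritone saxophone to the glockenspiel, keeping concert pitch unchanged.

C#2 F1 C#1 G1

First find concert pitch: the Eb baritone saxophone sounds a major thirteenth below written, so A#5 D5 A#4 E5 sounds C#4 F3 C#3 G3.
Then write for glockenspiel: it sounds a perfect fifteenth above written, so the part must be a perfect fifteenth below concert.
C#4 → C#2
F3 → F1
C#3 → C#1
G3 → G1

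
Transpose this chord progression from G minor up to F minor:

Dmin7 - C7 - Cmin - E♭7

G minor up to F minor is a minor seventh; each chord root moves by that interval while the quality stays the same.
Dmin7: root D up a minor seventh → C, giving Cmin7.
C7: root C up a minor seventh → Bb, giving Bb7.
Cmin: root C up a minor seventh → Bb, giving Bbmin.
E♭7: root E♭ up a minor seventh → Db, giving Db7.

Cmin7 Bb7 Bbmin Db7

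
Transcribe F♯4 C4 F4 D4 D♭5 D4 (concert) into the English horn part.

C#5 G4 C5 A4 Ab5 A4

The English horn sounds a perfect fifth below written, so the written part must be a perfect fifth above concert — transpose each note up.
F#4 becomes C#5
C4 becomes G4
F4 becomes C5
D4 becomes A4
Db5 becomes Ab5
D4 becomes A4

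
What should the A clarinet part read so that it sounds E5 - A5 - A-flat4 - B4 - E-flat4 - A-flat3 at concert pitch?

G5 C6 Cb5 D5 Gb4 Cb4

Written C4 sounds as A3 on the A clarinet, so concert pitches are written a minor third up.
E5 to G5
A5 to C6
Ab4 to Cb5
B4 to D5
Eb4 to Gb4
Ab3 to Cb4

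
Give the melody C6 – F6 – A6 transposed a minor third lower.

A minor third down from C6 gives A5.
A minor third down from F6 gives D6.
A minor third down from A6 gives F#6.

A5 D6 F#6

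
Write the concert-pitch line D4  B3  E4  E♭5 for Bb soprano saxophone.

Written C4 sounds as Bb3 on the Bb soprano saxophone, so concert pitches are written a major second up.
D4 → E4
B3 → C#4
E4 → F#4
Eb5 → F5

E4 C#4 F#4 F5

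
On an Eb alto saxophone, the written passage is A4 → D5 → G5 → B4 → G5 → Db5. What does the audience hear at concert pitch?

C4 F4 Bb4 D4 Bb4 Fb4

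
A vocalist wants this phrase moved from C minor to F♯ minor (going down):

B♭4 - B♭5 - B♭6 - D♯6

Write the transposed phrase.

C minor to F♯ minor down is a diminished fifth, so every note moves down by that interval.
Bb4 gives E4
Bb5 gives E5
Bb6 gives E6
D#6 gives G##5

E4 E5 E6 G##5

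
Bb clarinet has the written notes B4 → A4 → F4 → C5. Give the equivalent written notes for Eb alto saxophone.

F#5 E5 C5 G5

First find concert pitch: the Bb clarinet sounds a major second below written, so B4 A4 F4 C5 sounds A4 G4 Eb4 Bb4.
Then write for Eb alto saxophone: it sounds a major sixth below written, so the part must be a major sixth above concert.
A4 → F#5
G4 → E5
Eb4 → C5
Bb4 → G5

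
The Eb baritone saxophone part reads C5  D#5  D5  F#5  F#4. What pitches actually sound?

Eb3 F#3 F3 A3 A2

The Eb baritone saxophone sounds a major thirteenth below written, so transpose each written note down a major thirteenth.
C5 to Eb3
D#5 to F#3
D5 to F3
F#5 to A3
F#4 to A2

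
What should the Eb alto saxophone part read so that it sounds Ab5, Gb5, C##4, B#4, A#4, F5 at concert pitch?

Written C4 sounds as Eb3 on the Eb alto saxophone, so concert pitches are written a major sixth up.
Ab5 → F6
Gb5 → Eb6
C##4 → A##4
B#4 → G##5
A#4 → F##5
F5 → D6

F6 Eb6 A##4 G##5 F##5 D6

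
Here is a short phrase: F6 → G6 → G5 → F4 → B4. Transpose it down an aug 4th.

Cb6 Db6 Db5 Cb4 F4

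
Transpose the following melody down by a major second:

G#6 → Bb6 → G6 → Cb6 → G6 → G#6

F#6 Ab6 F6 Bbb5 F6 F#6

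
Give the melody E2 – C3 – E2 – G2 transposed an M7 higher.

D#3 B3 D#3 F#3

E2 up a major seventh is D#3.
A major seventh up from C3 gives B3.
A major seventh up from E2 gives D#3.
G2: a seventh up reaches F, and 11 semitones makes it F#3.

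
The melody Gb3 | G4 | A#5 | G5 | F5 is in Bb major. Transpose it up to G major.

Eb4 E5 F##6 E6 D6

Bb major to G major up is a major sixth, so every note moves up by that interval.
Gb3 -> Eb4
G4 -> E5
A#5 -> F##6
G5 -> E6
F5 -> D6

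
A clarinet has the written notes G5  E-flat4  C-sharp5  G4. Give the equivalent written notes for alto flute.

First find concert pitch: the A clarinet sounds a minor third below written, so G5 E-flat4 C-sharp5 G4 sounds E5 C4 A#4 E4.
Then write for alto flute: it sounds a perfect fourth below written, so the part must be a perfect fourth above concert.
E5 → A5
C4 → F4
A#4 → D#5
E4 → A4

A5 F4 D#5 A4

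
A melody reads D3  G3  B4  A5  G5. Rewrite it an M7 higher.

D3 becomes C#4
G3 becomes F#4
B4 becomes A#5
A5 becomes G#6
G5 becomes F#6

C#4 F#4 A#5 G#6 F#6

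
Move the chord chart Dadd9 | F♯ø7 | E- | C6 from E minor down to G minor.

Fadd9 Aø7 G- Eb6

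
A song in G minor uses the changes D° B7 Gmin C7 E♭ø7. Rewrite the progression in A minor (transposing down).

E° C#7 Amin D7 Fø7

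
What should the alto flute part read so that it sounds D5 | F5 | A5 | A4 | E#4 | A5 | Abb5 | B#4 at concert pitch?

Written C4 sounds as G3 on the alto flute, so concert pitches are written a perfect fourth up.
D5 becomes G5
F5 becomes Bb5
A5 becomes D6
A4 becomes D5
E#4 becomes A#4
A5 becomes D6
Abb5 becomes Dbb6
B#4 becomes E#5

G5 Bb5 D6 D5 A#4 D6 Dbb6 E#5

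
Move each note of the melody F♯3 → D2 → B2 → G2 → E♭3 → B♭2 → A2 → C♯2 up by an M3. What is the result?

A#3 F#2 D#3 B2 G3 D3 C#3 E#2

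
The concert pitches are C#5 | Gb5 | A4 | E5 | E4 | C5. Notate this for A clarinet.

E5 Bbb5 C5 G5 G4 Eb5

Written C4 sounds as A3 on the A clarinet, so concert pitches are written a minor third up.
C#5 to E5
Gb5 to Bbb5
A4 to C5
E5 to G5
E4 to G4
C5 to Eb5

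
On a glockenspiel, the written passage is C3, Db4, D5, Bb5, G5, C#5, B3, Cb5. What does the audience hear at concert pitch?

The glockenspiel sounds a perfect fifteenth above written, so transpose each written note up a perfect fifteenth.
C3 -> C5
Db4 -> Db6
D5 -> D7
Bb5 -> Bb7
G5 -> G7
C#5 -> C#7
B3 -> B5
Cb5 -> Cb7

C5 Db6 D7 Bb7 G7 C#7 B5 Cb7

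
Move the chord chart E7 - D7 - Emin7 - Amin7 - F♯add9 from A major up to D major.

A7 G7 Amin7 Dmin7 Badd9

A major up to D major is a perfect fourth; each chord root moves by that interval while the quality stays the same.
E7: root E up a perfect fourth → A, giving A7.
D7: root D up a perfect fourth → G, giving G7.
Emin7: root E up a perfect fourth → A, giving Amin7.
Amin7: root A up a perfect fourth → D, giving Dmin7.
F♯add9: root F♯ up a perfect fourth → B, giving Badd9.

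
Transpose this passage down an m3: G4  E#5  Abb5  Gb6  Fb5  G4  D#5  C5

E4 C##5 Fb5 Eb6 Db5 E4 B#4 A4

G4 -> E4
E#5 -> C##5
Abb5 -> Fb5
Gb6 -> Eb6
Fb5 -> Db5
G4 -> E4
D#5 -> B#4
C5 -> A4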